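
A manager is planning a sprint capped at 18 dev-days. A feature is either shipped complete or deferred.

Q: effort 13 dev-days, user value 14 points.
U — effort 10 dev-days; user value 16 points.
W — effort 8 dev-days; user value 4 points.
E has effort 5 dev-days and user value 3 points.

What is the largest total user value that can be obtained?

This is a 0-1 knapsack instance.
Allowing fractional choices, the relaxed optimum would be about 24.6, but features are indivisible.
U + W: effort 10 + 8 = 18 ≤ 18, user value 16 + 4 = 20.
U + E: effort 10 + 5 = 15 ≤ 18, user value 16 + 3 = 19.
Q + E: effort 13 + 5 = 18 ≤ 18, user value 14 + 3 = 17.
Best is U and W with total user value 20.

20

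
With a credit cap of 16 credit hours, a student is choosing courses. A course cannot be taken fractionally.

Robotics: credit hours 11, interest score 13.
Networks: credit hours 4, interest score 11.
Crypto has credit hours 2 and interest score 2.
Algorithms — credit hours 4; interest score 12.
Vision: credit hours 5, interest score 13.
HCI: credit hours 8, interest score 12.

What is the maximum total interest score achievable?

Allowing fractional choices, the relaxed optimum would be about 40.5, but courses are indivisible.
Networks + Algorithms + Vision: credit hours 4 + 4 + 5 = 13 ≤ 16, interest score 11 + 12 + 13 = 36.
Networks + Crypto + Algorithms + Vision: credit hours 4 + 2 + 4 + 5 = 15 ≤ 16, interest score 11 + 2 + 12 + 13 = 38.
Best is Networks, Crypto, Algorithms, and Vision with total interest score 38.

38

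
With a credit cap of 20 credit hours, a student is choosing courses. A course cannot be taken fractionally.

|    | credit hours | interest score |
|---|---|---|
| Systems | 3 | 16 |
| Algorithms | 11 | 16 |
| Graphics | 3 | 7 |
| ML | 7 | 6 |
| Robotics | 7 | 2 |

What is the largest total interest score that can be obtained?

Allowing fractional choices, the relaxed optimum would be about 41.6, but courses are indivisible.
Systems + Algorithms: credit hours 3 + 11 = 14 ≤ 20, interest score 16 + 16 = 32.
Systems + Graphics + ML + Robotics: credit hours 3 + 3 + 7 + 7 = 20 ≤ 20, interest score 16 + 7 + 6 + 2 = 31.
Systems + Algorithms + Graphics: credit hours 3 + 11 + 3 = 17 ≤ 20, interest score 16 + 16 + 7 = 39.
Best is Systems, Algorithms, and Graphics with total interest score 39.

39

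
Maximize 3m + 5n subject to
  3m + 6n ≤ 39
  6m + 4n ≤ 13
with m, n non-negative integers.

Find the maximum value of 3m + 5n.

15

The continuous relaxation peaks at (0, 3.25) with value 16.25; rounding to a feasible lattice point costs some objective.
(m,n)=(0,3): 3·0+6·3=18≤39, 6·0+4·3=12≤13, objective 15.
(m,n)=(0,2): 3·0+6·2=12≤39, 6·0+4·2=8≤13, objective 10.
No feasible integer point exceeds 15.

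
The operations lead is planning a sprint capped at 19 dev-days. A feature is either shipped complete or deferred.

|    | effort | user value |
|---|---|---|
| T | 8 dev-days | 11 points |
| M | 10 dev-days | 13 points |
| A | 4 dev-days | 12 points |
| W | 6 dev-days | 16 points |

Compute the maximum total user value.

39

Allowing fractional choices, the relaxed optimum would be about 40.3, but features are indivisible.
M + W: effort 10 + 6 = 16 ≤ 19, user value 13 + 16 = 29.
T + A + W: effort 8 + 4 + 6 = 18 ≤ 19, user value 11 + 12 + 16 = 39.
A + W: effort 4 + 6 = 10 ≤ 19, user value 12 + 16 = 28.
Best is T, A, and W with total user value 39.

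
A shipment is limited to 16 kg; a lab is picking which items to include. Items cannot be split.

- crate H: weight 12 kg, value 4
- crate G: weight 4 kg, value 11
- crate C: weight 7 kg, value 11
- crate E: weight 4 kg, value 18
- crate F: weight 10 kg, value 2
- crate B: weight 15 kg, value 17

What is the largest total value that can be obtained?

40

Treat it as a binary knapsack problem.
Allowing fractional choices, the relaxed optimum would be about 41.1, but items are indivisible.
crate G + crate C + crate E: weight 4 + 7 + 4 = 15 ≤ 16, value 11 + 11 + 18 = 40.
crate G + crate E: weight 4 + 4 = 8 ≤ 16, value 11 + 18 = 29.
crate C + crate E: weight 7 + 4 = 11 ≤ 16, value 11 + 18 = 29.
Best is crate G, crate C, and crate E with total value 40.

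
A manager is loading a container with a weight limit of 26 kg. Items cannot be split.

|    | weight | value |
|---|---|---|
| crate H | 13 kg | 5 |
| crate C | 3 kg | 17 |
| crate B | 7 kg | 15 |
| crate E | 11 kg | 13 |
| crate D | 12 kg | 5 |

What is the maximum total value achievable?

Treat it as a binary knapsack problem.
crate C + crate B + crate E: weight 3 + 7 + 11 = 21 ≤ 26, value 17 + 15 + 13 = 45.
crate C + crate B + crate D: weight 3 + 7 + 12 = 22 ≤ 26, value 17 + 15 + 5 = 37.
Best is crate C, crate B, and crate E with total value 45.

45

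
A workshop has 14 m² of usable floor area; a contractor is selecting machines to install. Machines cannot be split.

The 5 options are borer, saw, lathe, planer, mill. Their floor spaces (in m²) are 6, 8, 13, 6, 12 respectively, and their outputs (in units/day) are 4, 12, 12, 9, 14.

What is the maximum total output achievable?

21

borer + saw: floor space 6 + 8 = 14 ≤ 14, output 4 + 12 = 16.
saw + planer: floor space 8 + 6 = 14 ≤ 14, output 12 + 9 = 21.
Best is saw and planer with total output 21.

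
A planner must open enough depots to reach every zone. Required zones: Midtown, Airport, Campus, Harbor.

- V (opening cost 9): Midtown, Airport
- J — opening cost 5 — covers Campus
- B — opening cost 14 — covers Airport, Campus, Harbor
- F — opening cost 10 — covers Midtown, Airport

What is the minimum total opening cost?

23

This is a weighted set-cover instance.
Choose V and B: together they cover Midtown, Airport, Campus, Harbor — every zone.
Total opening cost: 9 + 14 = 23.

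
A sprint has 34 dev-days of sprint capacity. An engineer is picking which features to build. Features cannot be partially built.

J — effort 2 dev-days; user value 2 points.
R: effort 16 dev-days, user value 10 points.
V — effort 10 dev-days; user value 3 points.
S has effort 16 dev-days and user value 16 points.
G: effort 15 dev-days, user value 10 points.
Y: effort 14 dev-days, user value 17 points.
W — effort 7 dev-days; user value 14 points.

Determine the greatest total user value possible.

J + S + Y: effort 2 + 16 + 14 = 32 ≤ 34, user value 2 + 16 + 17 = 35.
J + V + Y + W: effort 2 + 10 + 14 + 7 = 33 ≤ 34, user value 2 + 3 + 17 + 14 = 36.
V + Y + W: effort 10 + 14 + 7 = 31 ≤ 34, user value 3 + 17 + 14 = 34.
Best is J, V, Y, and W with total user value 36.

36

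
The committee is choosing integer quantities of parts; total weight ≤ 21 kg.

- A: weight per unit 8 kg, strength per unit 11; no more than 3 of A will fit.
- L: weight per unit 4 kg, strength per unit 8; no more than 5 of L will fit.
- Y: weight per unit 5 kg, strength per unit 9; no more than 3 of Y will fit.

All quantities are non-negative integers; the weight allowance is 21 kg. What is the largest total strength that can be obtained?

41

5×L: weight 20 ≤ 21, strength 5·8 = 40.
4×L and 1×Y: weight 21 ≤ 21, strength 4·8 + 1·9 = 41.
Best is 41.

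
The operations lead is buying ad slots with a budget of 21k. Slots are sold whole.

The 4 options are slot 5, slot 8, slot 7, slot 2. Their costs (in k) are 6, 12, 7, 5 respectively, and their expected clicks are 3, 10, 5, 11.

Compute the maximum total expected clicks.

21

Take slot 8 and slot 2: cost 12 + 5 = 17 ≤ 21, expected clicks 10 + 11 = 21.
No other feasible combination does better.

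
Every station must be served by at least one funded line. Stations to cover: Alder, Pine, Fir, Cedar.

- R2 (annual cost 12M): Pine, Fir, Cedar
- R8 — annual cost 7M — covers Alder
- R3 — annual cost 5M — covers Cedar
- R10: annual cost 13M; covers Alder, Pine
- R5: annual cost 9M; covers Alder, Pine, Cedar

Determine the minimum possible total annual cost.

The greedy cost-per-new-station heuristic would pick R5 and R2 for 21, but a cheaper cover exists.
Choose R2 and R8: together they cover Alder, Pine, Fir, Cedar — every station.
Total annual cost: 12 + 7 = 19.
No cover costs less than 19.

19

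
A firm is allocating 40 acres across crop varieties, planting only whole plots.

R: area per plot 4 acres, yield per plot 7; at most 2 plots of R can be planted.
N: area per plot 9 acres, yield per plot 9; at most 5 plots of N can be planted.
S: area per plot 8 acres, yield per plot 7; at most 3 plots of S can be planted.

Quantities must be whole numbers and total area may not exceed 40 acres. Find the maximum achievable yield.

Take 1×R and 4×N: area 40 ≤ 40, yield 1·7 + 4·9 = 43.
No other integer combination yields more.

43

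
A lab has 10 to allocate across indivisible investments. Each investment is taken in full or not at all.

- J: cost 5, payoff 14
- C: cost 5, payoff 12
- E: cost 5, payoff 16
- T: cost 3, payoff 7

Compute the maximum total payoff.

30

Take J and E: cost 5 + 5 = 10 ≤ 10, payoff 14 + 16 = 30.
No other feasible combination does better.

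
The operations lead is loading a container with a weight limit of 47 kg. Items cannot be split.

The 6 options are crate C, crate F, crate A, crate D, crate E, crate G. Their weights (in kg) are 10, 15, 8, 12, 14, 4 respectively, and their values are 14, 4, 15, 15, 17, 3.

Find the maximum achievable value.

61

crate C + crate A + crate D + crate E: weight 10 + 8 + 12 + 14 = 44 ≤ 47, value 14 + 15 + 15 + 17 = 61.
crate A + crate D + crate E + crate G: weight 8 + 12 + 14 + 4 = 38 ≤ 47, value 15 + 15 + 17 + 3 = 50.
crate C + crate F + crate A + crate E: weight 10 + 15 + 8 + 14 = 47 ≤ 47, value 14 + 4 + 15 + 17 = 50.
Best is crate C, crate A, crate D, and crate E with total value 61.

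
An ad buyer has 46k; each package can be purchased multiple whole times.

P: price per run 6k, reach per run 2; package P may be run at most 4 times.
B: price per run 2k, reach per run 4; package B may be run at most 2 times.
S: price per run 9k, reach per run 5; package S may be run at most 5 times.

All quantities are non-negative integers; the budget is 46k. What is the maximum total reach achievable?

30

2×B and 4×S: price 40 ≤ 46, reach 2·4 + 4·5 = 28.
1×P, 2×B, and 4×S: price 46 ≤ 46, reach 1·2 + 2·4 + 4·5 = 30.
Best is 30.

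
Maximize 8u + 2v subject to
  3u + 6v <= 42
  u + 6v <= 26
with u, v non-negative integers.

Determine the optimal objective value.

112

(u,v)=(14,0): 3·14+6·0=42≤42, 1·14+6·0=14≤26, objective 112.
(u,v)=(13,0): 3·13+6·0=39≤42, 1·13+6·0=13≤26, objective 104.
The best lattice point is (14,0), giving 112.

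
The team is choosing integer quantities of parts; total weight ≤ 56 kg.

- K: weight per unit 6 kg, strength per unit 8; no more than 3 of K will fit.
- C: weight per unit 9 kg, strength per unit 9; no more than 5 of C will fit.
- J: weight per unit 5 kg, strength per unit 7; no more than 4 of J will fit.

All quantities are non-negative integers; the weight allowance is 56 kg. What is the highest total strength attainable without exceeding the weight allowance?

70

3×K, 3×C, and 2×J: weight 55 ≤ 56, strength 3·8 + 3·9 + 2·7 = 65.
3×K, 2×C, and 4×J: weight 56 ≤ 56, strength 3·8 + 2·9 + 4·7 = 70.
Best is 70.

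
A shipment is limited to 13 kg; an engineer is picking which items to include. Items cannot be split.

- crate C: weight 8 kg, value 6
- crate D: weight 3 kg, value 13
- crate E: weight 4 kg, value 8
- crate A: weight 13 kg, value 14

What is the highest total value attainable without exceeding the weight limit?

Treat it as a binary knapsack problem.
Take crate D and crate E: weight 3 + 4 = 7 ≤ 13, value 13 + 8 = 21.
No other feasible combination does better.

21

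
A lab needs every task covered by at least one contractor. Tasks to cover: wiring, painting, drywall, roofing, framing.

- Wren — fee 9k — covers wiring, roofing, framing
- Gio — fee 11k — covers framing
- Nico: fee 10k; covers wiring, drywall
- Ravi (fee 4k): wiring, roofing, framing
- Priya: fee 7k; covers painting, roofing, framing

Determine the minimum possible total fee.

The greedy cost-per-new-task heuristic would pick Ravi, Priya, and Nico for 21, but a cheaper cover exists.
Choose Nico and Priya: together they cover wiring, painting, drywall, roofing, framing — every task.
Total fee: 10 + 7 = 17.
No cover costs less than 17.

17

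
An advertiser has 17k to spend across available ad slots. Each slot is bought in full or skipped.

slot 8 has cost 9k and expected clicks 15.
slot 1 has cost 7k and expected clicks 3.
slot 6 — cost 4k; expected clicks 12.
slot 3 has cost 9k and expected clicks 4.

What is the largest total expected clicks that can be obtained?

27

Allowing fractional choices, the relaxed optimum would be about 28.8, but ad slots are indivisible.
slot 8 + slot 6: cost 9 + 4 = 13 ≤ 17, expected clicks 15 + 12 = 27.
slot 6 + slot 3: cost 4 + 9 = 13 ≤ 17, expected clicks 12 + 4 = 16.
slot 8 + slot 1: cost 9 + 7 = 16 ≤ 17, expected clicks 15 + 3 = 18.
Best is slot 8 and slot 6 with total expected clicks 27.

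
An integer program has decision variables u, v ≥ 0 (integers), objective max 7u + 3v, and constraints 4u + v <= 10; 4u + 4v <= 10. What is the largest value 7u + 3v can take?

Relaxing integrality, the LP optimum is 17.50 at (u,v) = (2.5, 0), which is not an integer point.
(u,v)=(2,0) is feasible, giving 14.
(u,v)=(1,1) is feasible, giving 10.
(u,v)=(1,0) is feasible, giving 7.
The best lattice point is (2,0), giving 14.

14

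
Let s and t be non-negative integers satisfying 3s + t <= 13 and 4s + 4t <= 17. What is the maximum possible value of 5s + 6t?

24

The continuous relaxation peaks at (0, 4.25) with value 25.50; rounding to a feasible lattice point costs some objective.
(s,t)=(0,4) is feasible, giving 24.
(s,t)=(1,3) is feasible, giving 23.
(s,t)=(0,3) is feasible, giving 18.
The best lattice point is (0,4), giving 24.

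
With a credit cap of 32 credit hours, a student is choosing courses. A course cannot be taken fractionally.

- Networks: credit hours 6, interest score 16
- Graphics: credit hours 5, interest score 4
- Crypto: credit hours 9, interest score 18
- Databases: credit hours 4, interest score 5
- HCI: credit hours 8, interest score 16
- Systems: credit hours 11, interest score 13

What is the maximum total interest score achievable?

59

Treat it as a binary knapsack problem.
Networks + Graphics + Crypto + Databases + HCI: credit hours 6 + 5 + 9 + 4 + 8 = 32 ≤ 32, interest score 16 + 4 + 18 + 5 + 16 = 59.
Networks + Crypto + Databases + HCI: credit hours 6 + 9 + 4 + 8 = 27 ≤ 32, interest score 16 + 18 + 5 + 16 = 55.
Networks + Graphics + Crypto + HCI: credit hours 6 + 5 + 9 + 8 = 28 ≤ 32, interest score 16 + 4 + 18 + 16 = 54.
Best is Networks, Graphics, Crypto, Databases, and HCI with total interest score 59.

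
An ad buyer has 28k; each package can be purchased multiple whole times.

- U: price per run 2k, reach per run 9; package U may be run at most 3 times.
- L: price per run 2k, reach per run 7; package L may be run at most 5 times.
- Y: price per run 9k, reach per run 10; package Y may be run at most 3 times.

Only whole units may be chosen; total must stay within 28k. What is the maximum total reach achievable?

72

This is a bounded integer knapsack.
3×U, 4×L, and 1×Y: price 23 ≤ 28, reach 3·9 + 4·7 + 1·10 = 65.
3×U, 5×L, and 1×Y: price 25 ≤ 28, reach 3·9 + 5·7 + 1·10 = 72.
Best is 72.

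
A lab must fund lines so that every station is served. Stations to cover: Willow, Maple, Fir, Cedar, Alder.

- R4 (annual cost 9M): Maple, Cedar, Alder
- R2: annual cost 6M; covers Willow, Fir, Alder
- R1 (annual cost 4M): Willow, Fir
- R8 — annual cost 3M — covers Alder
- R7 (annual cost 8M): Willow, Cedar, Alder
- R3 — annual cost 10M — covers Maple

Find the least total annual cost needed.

The greedy cost-per-new-station heuristic would pick R2 and R4 for 15, but a cheaper cover exists.
Choose R4 and R1: together they cover Willow, Maple, Fir, Cedar, Alder — every station.
Total annual cost: 9 + 4 = 13.
No cover costs less than 13.

13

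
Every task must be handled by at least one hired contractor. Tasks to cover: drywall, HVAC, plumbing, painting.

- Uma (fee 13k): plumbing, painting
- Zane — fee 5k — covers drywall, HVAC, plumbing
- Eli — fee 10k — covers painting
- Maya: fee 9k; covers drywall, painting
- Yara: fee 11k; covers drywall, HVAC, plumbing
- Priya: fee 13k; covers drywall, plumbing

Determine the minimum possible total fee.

This is a weighted set-cover instance.
Choose Zane and Maya: together they cover drywall, HVAC, plumbing, painting — every task.
Total fee: 5 + 9 = 14.
No cover costs less than 14.

14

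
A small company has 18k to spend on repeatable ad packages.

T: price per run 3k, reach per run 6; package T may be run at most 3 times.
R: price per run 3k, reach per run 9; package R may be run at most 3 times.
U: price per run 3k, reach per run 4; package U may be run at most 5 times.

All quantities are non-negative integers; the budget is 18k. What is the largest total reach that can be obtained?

This is a bounded integer knapsack.
3×T and 3×R: price 18 ≤ 18, reach 3·6 + 3·9 = 45.
2×T, 3×R, and 1×U: price 18 ≤ 18, reach 2·6 + 3·9 + 1·4 = 43.
Best is 45.

45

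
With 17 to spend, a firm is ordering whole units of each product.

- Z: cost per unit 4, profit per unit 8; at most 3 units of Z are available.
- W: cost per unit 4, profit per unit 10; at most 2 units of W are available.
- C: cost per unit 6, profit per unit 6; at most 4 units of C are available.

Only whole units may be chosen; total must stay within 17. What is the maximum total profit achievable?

36

This is a bounded integer knapsack.
W has the best ratio (10/4); taking only W gives at most 2×10 = 20 (stopped by the supply cap of 2).
Mixing does better — 2×Z and 2×W: cost 16 ≤ 17, profit 2·8 + 2·10 = 36.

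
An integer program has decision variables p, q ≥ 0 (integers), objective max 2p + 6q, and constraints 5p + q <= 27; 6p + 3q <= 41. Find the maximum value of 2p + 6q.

78

The continuous relaxation peaks at (0, 13.7) with value 82.00; rounding to a feasible lattice point costs some objective.
(p,q)=(0,13): 5·0+1·13=13≤27, 6·0+3·13=39≤41, objective 78.
(p,q)=(0,12): 5·0+1·12=12≤27, 6·0+3·12=36≤41, objective 72.
No feasible integer point exceeds 78.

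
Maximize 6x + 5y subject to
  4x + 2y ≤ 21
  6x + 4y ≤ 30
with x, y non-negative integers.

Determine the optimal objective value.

(x,y)=(1,6): 4·1+2·6=16≤21, 6·1+4·6=30≤30, objective 36.
(x,y)=(0,7): 4·0+2·7=14≤21, 6·0+4·7=28≤30, objective 35.
(x,y)=(1,5): 4·1+2·5=14≤21, 6·1+4·5=26≤30, objective 31.
The best lattice point is (1,6), giving 36.

36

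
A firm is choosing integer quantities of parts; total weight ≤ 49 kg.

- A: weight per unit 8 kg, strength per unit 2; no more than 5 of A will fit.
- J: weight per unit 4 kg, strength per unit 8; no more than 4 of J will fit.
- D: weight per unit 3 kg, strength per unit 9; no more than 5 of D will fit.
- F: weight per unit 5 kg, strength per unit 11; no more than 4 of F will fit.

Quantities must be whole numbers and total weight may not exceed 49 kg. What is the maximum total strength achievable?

D has the best ratio (9/3); taking only D gives at most 5×9 = 45 (stopped by the supply cap of 5).
Mixing does better — 3×J, 5×D, and 4×F: weight 47 ≤ 49, strength 3·8 + 5·9 + 4·11 = 113.

113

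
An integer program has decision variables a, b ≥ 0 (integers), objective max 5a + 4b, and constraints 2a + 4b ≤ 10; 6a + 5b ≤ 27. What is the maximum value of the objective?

20

Relaxing integrality, the LP optimum is 22.50 at (a,b) = (4.5, 0), which is not an integer point.
(a,b)=(4,0): 2·4+4·0=8≤10, 6·4+5·0=24≤27, objective 20.
(a,b)=(3,1): 2·3+4·1=10≤10, 6·3+5·1=23≤27, objective 19.
(a,b)=(3,0): 2·3+4·0=6≤10, 6·3+5·0=18≤27, objective 15.
The best lattice point is (4,0), giving 20.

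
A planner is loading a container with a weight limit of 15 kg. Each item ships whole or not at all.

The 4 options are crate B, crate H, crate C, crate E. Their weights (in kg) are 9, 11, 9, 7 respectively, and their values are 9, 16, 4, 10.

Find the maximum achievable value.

Allowing fractional choices, the relaxed optimum would be about 21.7, but items are indivisible.
crate B: weight 9 ≤ 15, value 9.
crate H: weight 11 ≤ 15, value 16.
crate E: weight 7 ≤ 15, value 10.
Best is crate H with total value 16.

16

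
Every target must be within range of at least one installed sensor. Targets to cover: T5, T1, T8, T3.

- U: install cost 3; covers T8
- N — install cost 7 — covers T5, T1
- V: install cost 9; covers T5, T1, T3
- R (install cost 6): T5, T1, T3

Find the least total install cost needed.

Choose U and R: together they cover T5, T1, T8, T3 — every target.
Total install cost: 3 + 6 = 9.
No cover costs less than 9.

9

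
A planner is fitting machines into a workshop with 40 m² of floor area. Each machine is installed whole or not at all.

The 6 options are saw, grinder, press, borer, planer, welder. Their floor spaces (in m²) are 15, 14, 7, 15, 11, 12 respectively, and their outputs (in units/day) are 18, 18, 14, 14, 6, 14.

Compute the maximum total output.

Treat it as a binary knapsack problem.
Allowing fractional choices, the relaxed optimum would be about 54.7, but machines are indivisible.
saw + grinder + press: floor space 15 + 14 + 7 = 36 ≤ 40, output 18 + 18 + 14 = 50.
grinder + press + welder: floor space 14 + 7 + 12 = 33 ≤ 40, output 18 + 14 + 14 = 46.
Best is saw, grinder, and press with total output 50.

50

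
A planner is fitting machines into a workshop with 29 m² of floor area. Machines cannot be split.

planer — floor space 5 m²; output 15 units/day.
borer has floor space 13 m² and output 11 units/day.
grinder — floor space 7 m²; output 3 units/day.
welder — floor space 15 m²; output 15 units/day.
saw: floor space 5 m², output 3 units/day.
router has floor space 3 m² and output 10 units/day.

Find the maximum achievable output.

Take planer, welder, saw, and router: floor space 5 + 15 + 5 + 3 = 28 ≤ 29, output 15 + 15 + 3 + 10 = 43.
No other feasible combination does better.

43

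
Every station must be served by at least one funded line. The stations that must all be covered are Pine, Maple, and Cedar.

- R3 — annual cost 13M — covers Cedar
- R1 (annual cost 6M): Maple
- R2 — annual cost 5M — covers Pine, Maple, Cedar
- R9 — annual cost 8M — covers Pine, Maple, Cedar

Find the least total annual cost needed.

R2 alone covers Pine, Maple, Cedar — every station.
Total annual cost: 5.

5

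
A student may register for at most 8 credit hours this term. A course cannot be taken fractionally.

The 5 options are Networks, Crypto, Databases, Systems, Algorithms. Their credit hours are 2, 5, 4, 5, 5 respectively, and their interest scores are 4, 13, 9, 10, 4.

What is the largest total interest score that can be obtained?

17

Treat it as a binary knapsack problem.
Networks + Crypto: credit hours 2 + 5 = 7 ≤ 8, interest score 4 + 13 = 17.
Crypto: credit hours 5 ≤ 8, interest score 13.
Networks + Systems: credit hours 2 + 5 = 7 ≤ 8, interest score 4 + 10 = 14.
Best is Networks and Crypto with total interest score 17.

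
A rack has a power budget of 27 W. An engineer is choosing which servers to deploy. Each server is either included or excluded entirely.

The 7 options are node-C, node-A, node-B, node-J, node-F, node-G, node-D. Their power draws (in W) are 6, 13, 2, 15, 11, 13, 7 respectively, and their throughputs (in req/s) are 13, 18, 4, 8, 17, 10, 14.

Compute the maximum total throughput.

node-C + node-F + node-D: power draw 6 + 11 + 7 = 24 ≤ 27, throughput 13 + 17 + 14 = 44.
node-C + node-A + node-D: power draw 6 + 13 + 7 = 26 ≤ 27, throughput 13 + 18 + 14 = 45.
node-C + node-B + node-F + node-D: power draw 6 + 2 + 11 + 7 = 26 ≤ 27, throughput 13 + 4 + 17 + 14 = 48.
Best is node-C, node-B, node-F, and node-D with total throughput 48.

48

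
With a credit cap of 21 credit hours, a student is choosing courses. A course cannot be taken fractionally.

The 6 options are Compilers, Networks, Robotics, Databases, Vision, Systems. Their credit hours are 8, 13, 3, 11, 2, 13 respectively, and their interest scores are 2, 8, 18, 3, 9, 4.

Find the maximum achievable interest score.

Take Networks, Robotics, and Vision: credit hours 13 + 3 + 2 = 18 ≤ 21, interest score 8 + 18 + 9 = 35.
No other feasible combination does better.

35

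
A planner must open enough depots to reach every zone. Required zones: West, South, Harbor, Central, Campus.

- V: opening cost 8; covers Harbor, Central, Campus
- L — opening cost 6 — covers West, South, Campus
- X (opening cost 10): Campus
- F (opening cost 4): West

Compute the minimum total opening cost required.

14

Choose V and L: together they cover West, South, Harbor, Central, Campus — every zone.
Total opening cost: 8 + 6 = 14.
No cover costs less than 14.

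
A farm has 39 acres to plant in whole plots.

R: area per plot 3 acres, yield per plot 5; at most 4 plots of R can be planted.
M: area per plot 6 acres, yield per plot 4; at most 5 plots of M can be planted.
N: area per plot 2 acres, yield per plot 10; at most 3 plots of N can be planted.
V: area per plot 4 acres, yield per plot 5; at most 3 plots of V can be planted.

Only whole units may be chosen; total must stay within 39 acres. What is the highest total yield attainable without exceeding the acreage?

This is a bounded integer knapsack.
3×R, 2×M, 3×N, and 3×V: area 39 ≤ 39, yield 3·5 + 2·4 + 3·10 + 3·5 = 68.
4×R, 1×M, 3×N, and 3×V: area 36 ≤ 39, yield 4·5 + 1·4 + 3·10 + 3·5 = 69.
Best is 69.

69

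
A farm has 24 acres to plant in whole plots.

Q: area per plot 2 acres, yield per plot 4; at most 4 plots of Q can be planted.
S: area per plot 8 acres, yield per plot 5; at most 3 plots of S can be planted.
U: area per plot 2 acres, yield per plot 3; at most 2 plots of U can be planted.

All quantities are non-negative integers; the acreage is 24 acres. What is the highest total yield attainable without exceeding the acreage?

This is a bounded integer knapsack.
Q has the best ratio (4/2); taking only Q gives at most 4×4 = 16 (stopped by the supply cap of 4).
Mixing does better — 4×Q, 1×S, and 2×U: area 20 ≤ 24, yield 4·4 + 1·5 + 2·3 = 27.

27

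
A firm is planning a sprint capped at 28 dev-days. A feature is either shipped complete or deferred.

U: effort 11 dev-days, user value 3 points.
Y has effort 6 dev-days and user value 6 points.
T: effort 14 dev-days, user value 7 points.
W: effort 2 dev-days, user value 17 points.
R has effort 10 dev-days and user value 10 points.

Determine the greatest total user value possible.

34

Treat it as a binary knapsack problem.
T + W + R: effort 14 + 2 + 10 = 26 ≤ 28, user value 7 + 17 + 10 = 34.
Y + W + R: effort 6 + 2 + 10 = 18 ≤ 28, user value 6 + 17 + 10 = 33.
Best is T, W, and R with total user value 34.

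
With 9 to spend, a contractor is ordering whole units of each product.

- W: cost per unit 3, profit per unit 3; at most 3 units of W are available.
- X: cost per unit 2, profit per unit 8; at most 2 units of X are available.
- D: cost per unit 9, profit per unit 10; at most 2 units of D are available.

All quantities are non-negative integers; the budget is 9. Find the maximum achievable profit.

19

This is a bounded integer knapsack.
1×W and 2×X: cost 7 ≤ 9, profit 1·3 + 2·8 = 19.
2×X: cost 4 ≤ 9, profit 2·8 = 16.
Best is 19.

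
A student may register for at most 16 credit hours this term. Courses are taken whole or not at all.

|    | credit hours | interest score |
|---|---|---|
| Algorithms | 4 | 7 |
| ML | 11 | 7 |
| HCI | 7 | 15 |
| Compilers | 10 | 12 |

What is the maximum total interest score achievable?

Allowing fractional choices, the relaxed optimum would be about 28.0, but courses are indivisible.
Algorithms + HCI: credit hours 4 + 7 = 11 ≤ 16, interest score 7 + 15 = 22.
Algorithms + Compilers: credit hours 4 + 10 = 14 ≤ 16, interest score 7 + 12 = 19.
Best is Algorithms and HCI with total interest score 22.

22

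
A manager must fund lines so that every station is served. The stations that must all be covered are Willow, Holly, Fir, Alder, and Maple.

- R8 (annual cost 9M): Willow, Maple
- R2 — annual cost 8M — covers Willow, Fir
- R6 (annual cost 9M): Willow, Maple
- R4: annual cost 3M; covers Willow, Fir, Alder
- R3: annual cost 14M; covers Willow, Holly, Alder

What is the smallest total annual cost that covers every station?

Choose R8, R4, and R3: together they cover Willow, Holly, Fir, Alder, Maple — every station.
Total annual cost: 9 + 3 + 14 = 26.
No cover costs less than 26.

26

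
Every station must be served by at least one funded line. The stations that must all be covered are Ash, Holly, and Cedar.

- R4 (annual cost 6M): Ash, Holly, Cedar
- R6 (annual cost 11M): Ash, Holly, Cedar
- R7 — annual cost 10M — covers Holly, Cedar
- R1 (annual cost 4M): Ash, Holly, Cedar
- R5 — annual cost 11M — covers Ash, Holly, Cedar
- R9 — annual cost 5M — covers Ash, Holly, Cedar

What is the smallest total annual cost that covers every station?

R1 alone covers Ash, Holly, Cedar — every station.
Total annual cost: 4.

4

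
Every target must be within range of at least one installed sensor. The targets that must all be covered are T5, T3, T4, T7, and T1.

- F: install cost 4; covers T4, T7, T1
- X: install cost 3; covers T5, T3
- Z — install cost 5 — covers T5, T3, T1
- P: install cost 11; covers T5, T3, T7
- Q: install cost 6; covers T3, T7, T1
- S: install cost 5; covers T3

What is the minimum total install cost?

Choose F and X: together they cover T5, T3, T4, T7, T1 — every target.
Total install cost: 4 + 3 = 7.
No cover costs less than 7.

7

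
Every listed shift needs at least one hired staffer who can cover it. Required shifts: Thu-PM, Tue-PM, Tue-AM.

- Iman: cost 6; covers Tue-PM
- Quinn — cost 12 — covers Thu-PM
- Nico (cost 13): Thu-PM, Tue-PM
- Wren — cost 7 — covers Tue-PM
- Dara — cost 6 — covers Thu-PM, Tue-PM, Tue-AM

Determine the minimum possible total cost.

Dara alone covers Thu-PM, Tue-PM, Tue-AM — every shift.
Total cost: 6.

6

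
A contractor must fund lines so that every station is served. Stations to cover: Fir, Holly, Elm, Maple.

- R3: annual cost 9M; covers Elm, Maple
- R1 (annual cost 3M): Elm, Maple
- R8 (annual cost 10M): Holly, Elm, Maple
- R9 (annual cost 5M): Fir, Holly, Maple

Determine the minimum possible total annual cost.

Choose R1 and R9: together they cover Fir, Holly, Elm, Maple — every station.
Total annual cost: 3 + 5 = 8.
No cover costs less than 8.

8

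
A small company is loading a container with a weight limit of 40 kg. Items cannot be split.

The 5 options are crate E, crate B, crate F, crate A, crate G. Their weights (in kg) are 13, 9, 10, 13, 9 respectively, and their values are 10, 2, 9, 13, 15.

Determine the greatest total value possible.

Allowing fractional choices, the relaxed optimum would be about 43.2, but items are indivisible.
crate E + crate F + crate G: weight 13 + 10 + 9 = 32 ≤ 40, value 10 + 9 + 15 = 34.
crate F + crate A + crate G: weight 10 + 13 + 9 = 32 ≤ 40, value 9 + 13 + 15 = 37.
crate E + crate A + crate G: weight 13 + 13 + 9 = 35 ≤ 40, value 10 + 13 + 15 = 38.
Best is crate E, crate A, and crate G with total value 38.

38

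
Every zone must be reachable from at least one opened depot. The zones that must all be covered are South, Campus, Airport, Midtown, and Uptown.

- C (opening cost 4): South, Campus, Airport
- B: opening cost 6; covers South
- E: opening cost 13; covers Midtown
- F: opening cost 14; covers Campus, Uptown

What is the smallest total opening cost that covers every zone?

31

Choose C, E, and F: together they cover South, Campus, Airport, Midtown, Uptown — every zone.
Total opening cost: 4 + 13 + 14 = 31.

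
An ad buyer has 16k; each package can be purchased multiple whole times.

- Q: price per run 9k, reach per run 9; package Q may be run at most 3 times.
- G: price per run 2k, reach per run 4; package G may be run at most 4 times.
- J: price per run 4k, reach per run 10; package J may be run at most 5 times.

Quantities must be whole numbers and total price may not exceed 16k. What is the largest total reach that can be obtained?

40

4×J: price 16 ≤ 16, reach 4·10 = 40.
2×G and 3×J: price 16 ≤ 16, reach 2·4 + 3·10 = 38.
Best is 40.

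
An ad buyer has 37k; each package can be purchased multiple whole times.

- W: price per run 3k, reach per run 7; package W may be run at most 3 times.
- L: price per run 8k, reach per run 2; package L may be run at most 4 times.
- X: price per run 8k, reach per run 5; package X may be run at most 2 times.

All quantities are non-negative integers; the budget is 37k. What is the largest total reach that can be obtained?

3×W, 1×L, and 2×X: price 33 ≤ 37, reach 3·7 + 1·2 + 2·5 = 33.
3×W and 2×X: price 25 ≤ 37, reach 3·7 + 2·5 = 31.
Best is 33.

33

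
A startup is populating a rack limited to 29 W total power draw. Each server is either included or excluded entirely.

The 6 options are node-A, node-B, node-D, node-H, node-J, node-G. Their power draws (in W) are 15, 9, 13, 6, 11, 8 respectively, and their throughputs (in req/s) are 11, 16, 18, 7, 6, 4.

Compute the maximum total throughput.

41

Allowing fractional choices, the relaxed optimum would be about 41.7, but servers are indivisible.
node-B + node-D + node-H: power draw 9 + 13 + 6 = 28 ≤ 29, throughput 16 + 18 + 7 = 41.
node-B + node-D: power draw 9 + 13 = 22 ≤ 29, throughput 16 + 18 = 34.
Best is node-B, node-D, and node-H with total throughput 41.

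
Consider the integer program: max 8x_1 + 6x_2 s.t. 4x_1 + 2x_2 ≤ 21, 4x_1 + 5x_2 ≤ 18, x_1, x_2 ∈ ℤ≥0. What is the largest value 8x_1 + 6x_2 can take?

32

The continuous relaxation peaks at (4.5, 0) with value 36.00; rounding to a feasible lattice point costs some objective.
(x_1,x_2)=(4,0) is feasible, giving 32.
(x_1,x_2)=(3,1) is feasible, giving 30.
(x_1,x_2)=(3,0) is feasible, giving 24.
No feasible integer point exceeds 32.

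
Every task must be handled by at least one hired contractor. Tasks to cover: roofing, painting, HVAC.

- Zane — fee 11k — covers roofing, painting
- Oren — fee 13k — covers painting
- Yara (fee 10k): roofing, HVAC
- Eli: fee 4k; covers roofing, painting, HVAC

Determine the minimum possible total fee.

4

This is a weighted set-cover instance.
Eli alone covers roofing, painting, HVAC — every task.
Total fee: 4.
No cover costs less than 4.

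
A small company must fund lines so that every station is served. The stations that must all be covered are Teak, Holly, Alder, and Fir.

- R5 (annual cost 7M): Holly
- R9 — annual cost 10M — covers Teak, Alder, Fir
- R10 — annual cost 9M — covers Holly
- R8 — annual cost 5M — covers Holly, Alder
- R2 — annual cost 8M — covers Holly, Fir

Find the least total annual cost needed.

This is a weighted set-cover instance.
Choose R9 and R8: together they cover Teak, Holly, Alder, Fir — every station.
Total annual cost: 10 + 5 = 15.
No cover costs less than 15.

15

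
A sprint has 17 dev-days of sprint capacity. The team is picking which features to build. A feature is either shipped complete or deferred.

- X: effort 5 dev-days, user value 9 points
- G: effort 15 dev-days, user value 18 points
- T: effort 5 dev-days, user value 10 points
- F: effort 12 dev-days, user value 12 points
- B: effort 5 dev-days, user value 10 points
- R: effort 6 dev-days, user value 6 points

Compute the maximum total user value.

Take X, T, and B: effort 5 + 5 + 5 = 15 ≤ 17, user value 9 + 10 + 10 = 29.
No other feasible combination does better.

29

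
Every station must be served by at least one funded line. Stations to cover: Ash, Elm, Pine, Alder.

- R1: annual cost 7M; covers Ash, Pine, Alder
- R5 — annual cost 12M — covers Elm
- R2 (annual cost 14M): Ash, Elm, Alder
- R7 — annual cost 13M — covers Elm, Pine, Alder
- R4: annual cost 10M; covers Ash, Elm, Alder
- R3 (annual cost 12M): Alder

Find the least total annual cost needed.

17

Choose R1 and R4: together they cover Ash, Elm, Pine, Alder — every station.
Total annual cost: 7 + 10 = 17.
No cover costs less than 17.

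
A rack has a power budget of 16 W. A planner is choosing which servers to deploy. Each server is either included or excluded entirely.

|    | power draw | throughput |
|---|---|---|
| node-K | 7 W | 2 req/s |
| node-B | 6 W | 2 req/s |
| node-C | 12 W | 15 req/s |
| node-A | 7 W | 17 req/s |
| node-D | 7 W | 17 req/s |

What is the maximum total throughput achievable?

This is an integer program with binary decision variables.
Take node-A and node-D: power draw 7 + 7 = 14 ≤ 16, throughput 17 + 17 = 34.
No other feasible combination does better.

34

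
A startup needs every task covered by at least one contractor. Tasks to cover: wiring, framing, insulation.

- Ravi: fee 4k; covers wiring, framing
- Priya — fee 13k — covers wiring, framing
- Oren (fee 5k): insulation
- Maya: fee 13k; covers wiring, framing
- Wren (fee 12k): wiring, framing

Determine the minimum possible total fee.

Choose Ravi and Oren: together they cover wiring, framing, insulation — every task.
Total fee: 4 + 5 = 9.
No cover costs less than 9.

9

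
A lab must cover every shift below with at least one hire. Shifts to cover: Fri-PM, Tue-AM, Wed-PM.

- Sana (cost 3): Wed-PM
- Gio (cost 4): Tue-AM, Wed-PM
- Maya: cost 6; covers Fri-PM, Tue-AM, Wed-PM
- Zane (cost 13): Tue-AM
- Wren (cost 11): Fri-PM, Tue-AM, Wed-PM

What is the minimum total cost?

Maya alone covers Fri-PM, Tue-AM, Wed-PM — every shift.
Total cost: 6.

6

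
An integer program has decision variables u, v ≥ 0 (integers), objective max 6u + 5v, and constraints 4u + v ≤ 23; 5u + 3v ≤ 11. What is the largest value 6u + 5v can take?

Relaxing integrality, the LP optimum is 18.33 at (u,v) = (0, 3.67), which is not an integer point.
(u,v)=(1,2) is feasible, giving 16.
(u,v)=(0,3) is feasible, giving 15.
(u,v)=(1,1) is feasible, giving 11.
The best lattice point is (1,2), giving 16.

16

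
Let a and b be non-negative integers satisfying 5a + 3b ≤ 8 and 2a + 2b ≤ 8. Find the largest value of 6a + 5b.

Relaxing integrality, the LP optimum is 13.33 at (a,b) = (0, 2.67), which is not an integer point.
(a,b)=(1,1) is feasible, giving 11.
(a,b)=(0,2) is feasible, giving 10.
(a,b)=(1,0) is feasible, giving 6.
(a,b)=(0,1) is feasible, giving 5.
Maximum is 11 at (a,b)=(1,1).

11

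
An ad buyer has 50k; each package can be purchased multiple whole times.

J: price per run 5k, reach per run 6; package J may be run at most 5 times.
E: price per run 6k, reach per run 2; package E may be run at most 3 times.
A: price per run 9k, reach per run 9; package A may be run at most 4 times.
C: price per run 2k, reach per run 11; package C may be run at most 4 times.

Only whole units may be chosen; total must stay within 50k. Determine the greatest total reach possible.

89

C has the best ratio (11/2); taking only C gives at most 4×11 = 44 (stopped by the supply cap of 4).
Mixing does better — 3×J, 3×A, and 4×C: price 50 ≤ 50, reach 3·6 + 3·9 + 4·11 = 89.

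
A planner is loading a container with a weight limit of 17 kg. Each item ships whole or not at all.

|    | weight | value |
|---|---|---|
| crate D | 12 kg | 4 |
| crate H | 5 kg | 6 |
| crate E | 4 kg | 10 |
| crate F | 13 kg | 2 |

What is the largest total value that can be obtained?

16

Take crate H and crate E: weight 5 + 4 = 9 ≤ 17, value 6 + 10 = 16.
No other feasible combination does better.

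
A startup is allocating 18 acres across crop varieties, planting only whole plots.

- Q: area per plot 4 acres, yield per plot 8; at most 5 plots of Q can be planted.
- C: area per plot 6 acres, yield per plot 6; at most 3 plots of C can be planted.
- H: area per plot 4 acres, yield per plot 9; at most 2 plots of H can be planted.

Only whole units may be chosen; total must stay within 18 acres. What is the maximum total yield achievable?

34

Take 2×Q and 2×H: area 16 ≤ 18, yield 2·8 + 2·9 = 34.
H has the best ratio (9/4) and is taken to its limit of 2; remaining capacity is filled optimally with the others.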